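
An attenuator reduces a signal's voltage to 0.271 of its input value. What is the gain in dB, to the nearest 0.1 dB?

-11.3 dB

Voltage is an amplitude quantity, so gain = 20·log₁₀(V_out/V_in).
20·log₁₀(0.271) = -11.3 dB.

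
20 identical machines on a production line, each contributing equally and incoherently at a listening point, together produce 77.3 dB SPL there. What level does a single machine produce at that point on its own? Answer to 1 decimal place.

20 equal incoherent sources add 10·log₁₀(20) = 13.01 dB over one source.
L_one = 77.3 − 13.01 = 64.3 dB SPL.

64.3 dB SPL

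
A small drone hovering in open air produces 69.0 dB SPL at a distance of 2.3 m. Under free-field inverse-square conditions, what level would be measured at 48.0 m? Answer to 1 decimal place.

42.6 dB SPL

Inverse-square spreading gives ΔL = −20·log₁₀(d₂/d₁).
ΔL = −20·log₁₀(48.0/2.3) = -26.39 dB, so L₂ = 69.0 + (-26.39) = 42.6 dB SPL.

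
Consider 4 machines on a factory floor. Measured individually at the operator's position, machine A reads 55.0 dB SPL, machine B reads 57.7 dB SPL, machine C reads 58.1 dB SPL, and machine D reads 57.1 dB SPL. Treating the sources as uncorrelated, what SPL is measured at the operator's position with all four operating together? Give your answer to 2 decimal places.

63.15 dB SPL

Uncorrelated sources add in intensity (power), not in dB.
L_total = 10·log₁₀(10^(55.0/10) + 10^(57.7/10) + 10^(58.1/10) + 10^(57.1/10)) = 10·log₁₀(2064000) = 63.15 dB SPL.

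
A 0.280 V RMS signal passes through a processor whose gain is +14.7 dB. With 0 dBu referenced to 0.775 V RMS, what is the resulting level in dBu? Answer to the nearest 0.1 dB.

+5.9 dBu

Input level: 20·log₁₀(0.280/0.775) = -8.84 dBu.
Output: -8.84 + 14.7 = +5.9 dBu.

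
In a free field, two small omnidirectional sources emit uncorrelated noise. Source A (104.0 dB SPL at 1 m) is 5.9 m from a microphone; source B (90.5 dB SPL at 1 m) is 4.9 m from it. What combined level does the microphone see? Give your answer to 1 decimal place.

At the listener: L_A = 104.0 − 20·log₁₀(5.9) = 88.58 dB; L_B = 90.5 − 20·log₁₀(4.9) = 76.70 dB.
Combined: 10·log₁₀(10^(88.58/10)+10^(76.70/10)) = 88.9 dB SPL.

88.9 dB SPL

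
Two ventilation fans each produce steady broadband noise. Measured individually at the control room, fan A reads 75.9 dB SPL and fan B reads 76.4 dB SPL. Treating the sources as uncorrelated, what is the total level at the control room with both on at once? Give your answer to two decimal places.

79.17 dB SPL

Uncorrelated sources add in intensity (power), not in dB.
L_total = 10·log₁₀(10^(75.9/10) + 10^(76.4/10)) = 10·log₁₀(82560000) = 79.17 dB SPL.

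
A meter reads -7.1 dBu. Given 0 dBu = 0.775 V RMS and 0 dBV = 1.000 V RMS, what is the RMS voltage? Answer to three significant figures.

0.342 V

V = 0.775 V × 10^(-7.1/20).
= 0.775 × 0.4416 = 0.342 V.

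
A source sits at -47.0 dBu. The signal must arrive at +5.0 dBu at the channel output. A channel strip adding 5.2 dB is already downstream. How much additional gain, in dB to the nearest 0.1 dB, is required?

46.8 dB

The required make-up gain is the shortfall in the dB sum.
G = +5.0 − (-47.0) − 5.2 = 46.8 dB.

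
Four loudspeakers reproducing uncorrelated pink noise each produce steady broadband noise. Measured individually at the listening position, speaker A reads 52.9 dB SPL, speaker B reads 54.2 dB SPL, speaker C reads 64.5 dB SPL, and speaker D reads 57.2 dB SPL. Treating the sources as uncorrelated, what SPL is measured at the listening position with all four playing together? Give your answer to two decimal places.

Incoherent sources sum as intensities:
L_total = 10·log₁₀(10^(52.9/10) + 10^(54.2/10) + 10^(64.5/10) + 10^(57.2/10)) = 10·log₁₀(3801000) = 65.80 dB SPL.

65.80 dB SPL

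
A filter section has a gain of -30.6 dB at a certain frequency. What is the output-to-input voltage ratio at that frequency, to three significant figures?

0.0295

Voltage ratio = 10^(dB/20).
10^(-30.6/20) = 10^(-1.530) = 0.0295.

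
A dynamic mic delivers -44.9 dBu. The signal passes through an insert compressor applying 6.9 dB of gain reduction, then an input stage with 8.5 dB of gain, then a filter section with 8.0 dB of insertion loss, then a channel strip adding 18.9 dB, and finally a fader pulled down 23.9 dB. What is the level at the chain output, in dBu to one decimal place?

-56.3 dBu

Cascaded gains and losses add directly in dB.
-44.9 − 6.9 + 8.5 − 8.0 + 18.9 − 23.9 = -56.3 dBu.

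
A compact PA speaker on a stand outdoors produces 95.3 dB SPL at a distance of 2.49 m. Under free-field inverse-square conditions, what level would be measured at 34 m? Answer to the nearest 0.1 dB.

Inverse-square spreading gives ΔL = −20·log₁₀(d₂/d₁).
ΔL = −20·log₁₀(34/2.49) = -22.71 dB, so L₂ = 95.3 + (-22.71) = 72.6 dB SPL.

72.6 dB SPL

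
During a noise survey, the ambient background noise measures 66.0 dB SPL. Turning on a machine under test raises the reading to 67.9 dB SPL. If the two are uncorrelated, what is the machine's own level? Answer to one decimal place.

Remove the background by subtracting linear intensities:
L_src = 10·log₁₀(10^(67.9/10) − 10^(66.0/10)) = 10·log₁₀(2185000) = 63.4 dB SPL.

63.4 dB SPL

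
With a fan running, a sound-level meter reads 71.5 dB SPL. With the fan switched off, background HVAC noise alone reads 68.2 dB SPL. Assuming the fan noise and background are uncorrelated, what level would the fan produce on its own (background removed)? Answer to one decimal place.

68.8 dB SPL

Subtract intensities: L_src = 10·log₁₀(10^(L_total/10) − 10^(L_bg/10)).
L_src = 10·log₁₀(10^(71.5/10) − 10^(68.2/10)) = 10·log₁₀(7518000) = 68.8 dB SPL.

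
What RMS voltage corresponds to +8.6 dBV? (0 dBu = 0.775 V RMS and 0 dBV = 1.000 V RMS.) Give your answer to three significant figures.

V = 1.000 V × 10^(+8.6/20).
= 1.000 × 2.692 = 2.69 V.

2.69 V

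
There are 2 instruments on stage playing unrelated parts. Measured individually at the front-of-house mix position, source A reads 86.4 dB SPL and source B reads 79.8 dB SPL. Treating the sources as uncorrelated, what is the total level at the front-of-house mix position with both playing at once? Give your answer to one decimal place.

87.3 dB SPL

Add the sources as powers (linear), then convert back to dB:
L_total = 10·log₁₀(10^(86.4/10) + 10^(79.8/10)) = 10·log₁₀(532000000) = 87.3 dB SPL.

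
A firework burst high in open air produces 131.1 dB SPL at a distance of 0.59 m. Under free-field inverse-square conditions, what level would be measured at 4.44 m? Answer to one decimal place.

113.6 dB SPL

Free-field point source: level drops by 20·log₁₀ of the distance ratio.
ΔL = −20·log₁₀(4.44/0.59) = -17.53 dB, so L₂ = 131.1 + (-17.53) = 113.6 dB SPL.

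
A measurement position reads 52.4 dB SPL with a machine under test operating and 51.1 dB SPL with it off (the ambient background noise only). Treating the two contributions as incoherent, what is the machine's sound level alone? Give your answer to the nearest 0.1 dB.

46.5 dB SPL

Remove the background by subtracting linear intensities:
L_src = 10·log₁₀(10^(52.4/10) − 10^(51.1/10)) = 10·log₁₀(44960) = 46.5 dB SPL.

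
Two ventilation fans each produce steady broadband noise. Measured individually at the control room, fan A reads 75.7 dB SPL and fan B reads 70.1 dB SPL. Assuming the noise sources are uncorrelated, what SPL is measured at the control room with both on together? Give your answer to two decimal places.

76.76 dB SPL

Uncorrelated sources add in intensity (power), not in dB.
L_total = 10·log₁₀(10^(75.7/10) + 10^(70.1/10)) = 10·log₁₀(47390000) = 76.76 dB SPL.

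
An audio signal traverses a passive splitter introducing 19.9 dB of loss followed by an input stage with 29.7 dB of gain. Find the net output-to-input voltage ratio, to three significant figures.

3.09

Net gain = (−19.9) + 29.7 = 9.8 dB.
Voltage ratio = 10^(9.8/20) = 3.09.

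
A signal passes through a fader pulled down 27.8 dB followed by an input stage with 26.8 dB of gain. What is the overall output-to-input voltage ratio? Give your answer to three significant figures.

0.891

Net gain = (−27.8) + 26.8 = -1.0 dB.
Voltage ratio = 10^(-1.0/20) = 0.891.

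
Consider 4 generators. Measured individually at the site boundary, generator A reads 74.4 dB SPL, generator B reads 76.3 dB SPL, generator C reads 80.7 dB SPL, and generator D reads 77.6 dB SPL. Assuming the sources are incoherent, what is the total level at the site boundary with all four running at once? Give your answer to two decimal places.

83.90 dB SPL

Incoherent sources sum as intensities:
L_total = 10·log₁₀(10^(74.4/10) + 10^(76.3/10) + 10^(80.7/10) + 10^(77.6/10)) = 10·log₁₀(245200000) = 83.90 dB SPL.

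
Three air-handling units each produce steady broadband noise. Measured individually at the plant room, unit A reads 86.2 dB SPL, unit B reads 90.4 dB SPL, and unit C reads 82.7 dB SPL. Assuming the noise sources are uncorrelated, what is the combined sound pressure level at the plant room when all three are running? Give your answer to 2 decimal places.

92.30 dB SPL

Incoherent sources sum as intensities:
L_total = 10·log₁₀(10^(86.2/10) + 10^(90.4/10) + 10^(82.7/10)) = 10·log₁₀(1700000000) = 92.30 dB SPL.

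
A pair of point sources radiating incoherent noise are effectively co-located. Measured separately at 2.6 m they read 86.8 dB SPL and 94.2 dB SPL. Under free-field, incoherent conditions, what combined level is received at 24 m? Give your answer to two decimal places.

Combined at 2.6 m: 10·log₁₀(10^(86.8/10)+10^(94.2/10)) = 94.926 dB SPL.
Then apply −20·log₁₀(24/2.6) = -19.305 dB → 75.62 dB SPL.

75.62 dB SPL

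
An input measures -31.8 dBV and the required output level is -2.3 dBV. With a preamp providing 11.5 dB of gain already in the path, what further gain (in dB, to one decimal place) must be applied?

The required make-up gain is the shortfall in the dB sum.
G = -2.3 − (-31.8) − 11.5 = 18.0 dB.

18.0 dB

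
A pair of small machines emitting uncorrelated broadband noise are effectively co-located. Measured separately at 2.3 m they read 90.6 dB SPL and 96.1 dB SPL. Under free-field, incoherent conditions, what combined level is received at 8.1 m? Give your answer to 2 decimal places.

Combined at 2.3 m: 10·log₁₀(10^(90.6/10)+10^(96.1/10)) = 97.178 dB SPL.
Then apply −20·log₁₀(8.1/2.3) = -10.935 dB → 86.24 dB SPL.

86.24 dB SPL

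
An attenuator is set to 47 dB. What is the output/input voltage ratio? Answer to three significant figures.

Voltage ratio = 10^(dB/20).
10^(-47/20) = 10^(-2.350) = 0.00447.

0.00447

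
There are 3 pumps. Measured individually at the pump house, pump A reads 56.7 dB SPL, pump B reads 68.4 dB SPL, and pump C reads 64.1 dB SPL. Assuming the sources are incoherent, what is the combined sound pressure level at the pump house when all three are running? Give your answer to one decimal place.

70.0 dB SPL

Uncorrelated sources add in intensity (power), not in dB.
L_total = 10·log₁₀(10^(56.7/10) + 10^(68.4/10) + 10^(64.1/10)) = 10·log₁₀(9956000) = 70.0 dB SPL.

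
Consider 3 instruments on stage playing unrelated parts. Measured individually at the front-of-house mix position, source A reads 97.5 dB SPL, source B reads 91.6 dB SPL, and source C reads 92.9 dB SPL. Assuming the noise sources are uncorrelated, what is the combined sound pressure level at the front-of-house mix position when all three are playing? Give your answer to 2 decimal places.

99.55 dB SPL

Uncorrelated sources add in intensity (power), not in dB.
L_total = 10·log₁₀(10^(97.5/10) + 10^(91.6/10) + 10^(92.9/10)) = 10·log₁₀(9019000000) = 99.55 dB SPL.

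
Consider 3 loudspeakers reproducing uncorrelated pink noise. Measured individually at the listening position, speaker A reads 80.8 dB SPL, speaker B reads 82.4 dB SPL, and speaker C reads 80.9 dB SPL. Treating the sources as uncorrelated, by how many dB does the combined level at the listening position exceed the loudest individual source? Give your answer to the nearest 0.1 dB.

3.8 dB

Uncorrelated sources add in intensity (power), not in dB.
L_total = 10·log₁₀(10^(80.8/10) + 10^(82.4/10) + 10^(80.9/10)) = 86.20 dB SPL.
Excess over the loudest (82.4 dB): 86.20 − 82.4 = 3.8 dB.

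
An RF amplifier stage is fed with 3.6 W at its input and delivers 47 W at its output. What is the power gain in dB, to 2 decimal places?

11.16 dB

For a power ratio, dB = 10·log₁₀(P₂/P₁).
10·log₁₀(47/3.6) = 10·log₁₀(13.06) = 11.16 dB.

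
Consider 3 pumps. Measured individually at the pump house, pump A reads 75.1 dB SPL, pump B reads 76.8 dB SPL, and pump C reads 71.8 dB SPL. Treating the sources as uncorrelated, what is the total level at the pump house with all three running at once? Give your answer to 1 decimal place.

79.8 dB SPL

Incoherent sources sum as intensities:
L_total = 10·log₁₀(10^(75.1/10) + 10^(76.8/10) + 10^(71.8/10)) = 10·log₁₀(95360000) = 79.8 dB SPL.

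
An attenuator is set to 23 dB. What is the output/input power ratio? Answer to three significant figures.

Power ratio = 10^(dB/10).
10^(-23/10) = 10^(-2.300) = 0.00501.

0.00501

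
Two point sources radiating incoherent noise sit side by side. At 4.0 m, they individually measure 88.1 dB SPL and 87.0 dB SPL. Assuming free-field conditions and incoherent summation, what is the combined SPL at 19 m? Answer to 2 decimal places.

77.06 dB SPL

Combined at 4.0 m: 10·log₁₀(10^(88.1/10)+10^(87.0/10)) = 90.595 dB SPL.
Then apply −20·log₁₀(19/4.0) = -13.534 dB → 77.06 dB SPL.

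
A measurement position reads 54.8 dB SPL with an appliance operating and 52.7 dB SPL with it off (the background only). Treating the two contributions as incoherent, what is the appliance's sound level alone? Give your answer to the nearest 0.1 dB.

50.6 dB SPL

Remove the background by subtracting linear intensities:
L_src = 10·log₁₀(10^(54.8/10) − 10^(52.7/10)) = 10·log₁₀(115800) = 50.6 dB SPL.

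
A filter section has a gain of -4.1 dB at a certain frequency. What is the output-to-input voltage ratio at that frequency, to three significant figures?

Voltage ratio = 10^(dB/20).
10^(-4.1/20) = 10^(-0.2050) = 0.624.

0.624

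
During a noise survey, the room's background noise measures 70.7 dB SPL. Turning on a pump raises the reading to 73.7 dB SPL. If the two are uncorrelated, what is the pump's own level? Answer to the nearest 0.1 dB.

70.7 dB SPL

Remove the background by subtracting linear intensities:
L_src = 10·log₁₀(10^(73.7/10) − 10^(70.7/10)) = 10·log₁₀(11690000) = 70.7 dB SPL.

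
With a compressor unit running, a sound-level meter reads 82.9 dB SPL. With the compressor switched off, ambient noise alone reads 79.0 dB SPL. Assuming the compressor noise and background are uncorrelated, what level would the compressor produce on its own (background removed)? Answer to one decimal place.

Background correction is a power subtraction:
L_src = 10·log₁₀(10^(82.9/10) − 10^(79.0/10)) = 10·log₁₀(115600000) = 80.6 dB SPL.

80.6 dB SPL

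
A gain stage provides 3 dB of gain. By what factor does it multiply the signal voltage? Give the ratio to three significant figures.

1.41

Voltage ratio = 10^(dB/20).
10^(3/20) = 10^(0.1500) = 1.41.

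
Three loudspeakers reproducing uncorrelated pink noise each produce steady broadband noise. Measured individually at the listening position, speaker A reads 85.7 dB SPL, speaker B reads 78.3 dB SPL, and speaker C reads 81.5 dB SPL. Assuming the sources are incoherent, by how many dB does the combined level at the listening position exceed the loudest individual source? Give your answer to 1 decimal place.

1.9 dB

Add the sources as powers (linear), then convert back to dB:
L_total = 10·log₁₀(10^(85.7/10) + 10^(78.3/10) + 10^(81.5/10)) = 87.64 dB SPL.
Excess over the loudest (85.7 dB): 87.64 − 85.7 = 1.9 dB.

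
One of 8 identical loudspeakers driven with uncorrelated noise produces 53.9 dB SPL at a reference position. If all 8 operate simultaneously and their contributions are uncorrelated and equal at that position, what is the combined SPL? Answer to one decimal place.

62.9 dB SPL

8 equal incoherent sources raise the level by 10·log₁₀(8) = 9.03 dB.
L_total = 53.9 + 9.03 = 62.9 dB SPL.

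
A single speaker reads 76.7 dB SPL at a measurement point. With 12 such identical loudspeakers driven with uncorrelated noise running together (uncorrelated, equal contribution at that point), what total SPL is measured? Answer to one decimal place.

87.5 dB SPL

12 equal incoherent sources raise the level by 10·log₁₀(12) = 10.79 dB.
L_total = 76.7 + 10.79 = 87.5 dB SPL.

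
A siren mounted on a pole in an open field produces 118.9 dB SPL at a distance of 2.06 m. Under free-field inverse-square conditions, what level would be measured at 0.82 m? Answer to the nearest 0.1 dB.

Free-field point source: level drops by 20·log₁₀ of the distance ratio.
ΔL = −20·log₁₀(0.82/2.06) = 8.00 dB, so L₂ = 118.9 + (8.00) = 126.9 dB SPL.

126.9 dB SPL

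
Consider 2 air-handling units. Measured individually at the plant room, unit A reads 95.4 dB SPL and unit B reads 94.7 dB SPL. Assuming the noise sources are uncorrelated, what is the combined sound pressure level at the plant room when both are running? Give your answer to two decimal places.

98.07 dB SPL

Incoherent sources sum as intensities:
L_total = 10·log₁₀(10^(95.4/10) + 10^(94.7/10)) = 10·log₁₀(6419000000) = 98.07 dB SPL.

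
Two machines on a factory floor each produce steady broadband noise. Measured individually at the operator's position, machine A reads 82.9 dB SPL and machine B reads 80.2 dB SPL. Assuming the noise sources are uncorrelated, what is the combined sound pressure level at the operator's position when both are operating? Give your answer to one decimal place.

84.8 dB SPL

Incoherent sources sum as intensities:
L_total = 10·log₁₀(10^(82.9/10) + 10^(80.2/10)) = 10·log₁₀(299700000) = 84.8 dB SPL.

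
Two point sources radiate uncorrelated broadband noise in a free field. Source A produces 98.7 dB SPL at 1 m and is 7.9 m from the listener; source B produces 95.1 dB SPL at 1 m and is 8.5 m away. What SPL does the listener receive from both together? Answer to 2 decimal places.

82.14 dB SPL

At the listener: L_A = 98.7 − 20·log₁₀(7.9) = 80.747 dB; L_B = 95.1 − 20·log₁₀(8.5) = 76.512 dB.
Combined: 10·log₁₀(10^(80.747/10)+10^(76.512/10)) = 82.14 dB SPL.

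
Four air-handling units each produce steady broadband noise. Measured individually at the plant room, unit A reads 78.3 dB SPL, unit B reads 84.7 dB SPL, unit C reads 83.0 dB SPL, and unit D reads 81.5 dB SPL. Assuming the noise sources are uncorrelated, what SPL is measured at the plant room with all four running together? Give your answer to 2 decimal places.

Uncorrelated sources add in intensity (power), not in dB.
L_total = 10·log₁₀(10^(78.3/10) + 10^(84.7/10) + 10^(83.0/10) + 10^(81.5/10)) = 10·log₁₀(703500000) = 88.47 dB SPL.

88.47 dB SPL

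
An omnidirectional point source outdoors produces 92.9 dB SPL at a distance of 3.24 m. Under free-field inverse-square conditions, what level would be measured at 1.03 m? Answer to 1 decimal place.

102.9 dB SPL

Free-field point source: level drops by 20·log₁₀ of the distance ratio.
ΔL = −20·log₁₀(1.03/3.24) = 9.95 dB, so L₂ = 92.9 + (9.95) = 102.9 dB SPL.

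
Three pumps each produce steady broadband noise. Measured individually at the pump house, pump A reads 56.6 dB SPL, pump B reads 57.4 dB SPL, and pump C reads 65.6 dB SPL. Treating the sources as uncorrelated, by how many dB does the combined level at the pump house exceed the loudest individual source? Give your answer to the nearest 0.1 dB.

Incoherent sources sum as intensities:
L_total = 10·log₁₀(10^(56.6/10) + 10^(57.4/10) + 10^(65.6/10)) = 66.66 dB SPL.
Excess over the loudest (65.6 dB): 66.66 − 65.6 = 1.1 dB.

1.1 dB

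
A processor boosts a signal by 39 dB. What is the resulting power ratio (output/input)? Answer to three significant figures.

Power ratio = 10^(dB/10).
10^(39/10) = 10^(3.900) = 7940.

7940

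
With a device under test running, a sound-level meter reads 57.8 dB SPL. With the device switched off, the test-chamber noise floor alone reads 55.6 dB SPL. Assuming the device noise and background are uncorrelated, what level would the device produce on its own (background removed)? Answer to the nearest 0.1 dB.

Subtract intensities: L_src = 10·log₁₀(10^(L_total/10) − 10^(L_bg/10)).
L_src = 10·log₁₀(10^(57.8/10) − 10^(55.6/10)) = 10·log₁₀(239500) = 53.8 dB SPL.

53.8 dB SPL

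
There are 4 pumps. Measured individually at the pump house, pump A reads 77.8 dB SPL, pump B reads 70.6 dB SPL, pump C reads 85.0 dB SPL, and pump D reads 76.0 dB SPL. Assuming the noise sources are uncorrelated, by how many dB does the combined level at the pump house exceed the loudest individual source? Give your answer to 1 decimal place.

1.3 dB

Uncorrelated sources add in intensity (power), not in dB.
L_total = 10·log₁₀(10^(77.8/10) + 10^(70.6/10) + 10^(85.0/10) + 10^(76.0/10)) = 86.31 dB SPL.
Excess over the loudest (85.0 dB): 86.31 − 85.0 = 1.3 dB.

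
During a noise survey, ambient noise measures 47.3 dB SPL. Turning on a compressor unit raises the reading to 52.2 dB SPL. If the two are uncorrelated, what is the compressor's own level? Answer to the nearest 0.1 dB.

50.5 dB SPL

Remove the background by subtracting linear intensities:
L_src = 10·log₁₀(10^(52.2/10) − 10^(47.3/10)) = 10·log₁₀(112300) = 50.5 dB SPL.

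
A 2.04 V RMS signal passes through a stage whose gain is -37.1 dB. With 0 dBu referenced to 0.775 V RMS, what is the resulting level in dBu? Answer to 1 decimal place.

-28.7 dBu

Input level: 20·log₁₀(2.04/0.775) = 8.41 dBu.
Output: 8.41 − 37.1 = -28.7 dBu.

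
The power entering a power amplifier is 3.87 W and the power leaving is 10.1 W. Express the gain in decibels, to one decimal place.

4.2 dB

Power ratio → dB uses the 10·log₁₀ form:
10·log₁₀(10.1/3.87) = 10·log₁₀(2.610) = 4.2 dB.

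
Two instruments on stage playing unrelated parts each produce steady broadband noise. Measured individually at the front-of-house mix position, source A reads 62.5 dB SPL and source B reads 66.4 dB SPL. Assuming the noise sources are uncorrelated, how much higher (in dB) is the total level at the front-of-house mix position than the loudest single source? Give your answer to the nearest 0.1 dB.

Uncorrelated sources add in intensity (power), not in dB.
L_total = 10·log₁₀(10^(62.5/10) + 10^(66.4/10)) = 67.88 dB SPL.
Excess over the loudest (66.4 dB): 67.88 − 66.4 = 1.5 dB.

1.5 dB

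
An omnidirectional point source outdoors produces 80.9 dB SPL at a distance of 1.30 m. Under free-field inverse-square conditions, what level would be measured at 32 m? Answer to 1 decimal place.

53.1 dB SPL

Inverse-square spreading gives ΔL = −20·log₁₀(d₂/d₁).
ΔL = −20·log₁₀(32/1.30) = -27.82 dB, so L₂ = 80.9 + (-27.82) = 53.1 dB SPL.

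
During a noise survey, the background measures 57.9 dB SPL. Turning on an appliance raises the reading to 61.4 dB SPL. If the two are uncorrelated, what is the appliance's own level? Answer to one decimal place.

Subtract intensities: L_src = 10·log₁₀(10^(L_total/10) − 10^(L_bg/10)).
L_src = 10·log₁₀(10^(61.4/10) − 10^(57.9/10)) = 10·log₁₀(763800) = 58.8 dB SPL.

58.8 dB SPL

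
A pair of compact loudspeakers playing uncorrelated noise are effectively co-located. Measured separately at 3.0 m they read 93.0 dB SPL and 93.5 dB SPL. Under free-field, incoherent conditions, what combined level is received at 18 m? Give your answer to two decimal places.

Combined at 3.0 m: 10·log₁₀(10^(93.0/10)+10^(93.5/10)) = 96.267 dB SPL.
Then apply −20·log₁₀(18/3.0) = -15.563 dB → 80.70 dB SPL.

80.70 dB SPL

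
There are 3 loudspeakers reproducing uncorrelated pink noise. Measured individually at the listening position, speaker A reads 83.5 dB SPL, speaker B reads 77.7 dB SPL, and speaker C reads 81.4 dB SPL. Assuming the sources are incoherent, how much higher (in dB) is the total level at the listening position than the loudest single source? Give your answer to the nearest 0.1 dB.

Uncorrelated sources add in intensity (power), not in dB.
L_total = 10·log₁₀(10^(83.5/10) + 10^(77.7/10) + 10^(81.4/10)) = 86.24 dB SPL.
Excess over the loudest (83.5 dB): 86.24 − 83.5 = 2.7 dB.

2.7 dB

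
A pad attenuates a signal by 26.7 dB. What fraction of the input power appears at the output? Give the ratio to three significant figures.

Power ratio = 10^(dB/10).
10^(-26.7/10) = 10^(-2.670) = 0.00214.

0.00214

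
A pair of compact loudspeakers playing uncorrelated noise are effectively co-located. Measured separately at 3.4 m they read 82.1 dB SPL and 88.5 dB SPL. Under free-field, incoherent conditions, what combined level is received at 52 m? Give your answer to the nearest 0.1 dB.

65.7 dB SPL

Combined at 3.4 m: 10·log₁₀(10^(82.1/10)+10^(88.5/10)) = 89.40 dB SPL.
Then apply −20·log₁₀(52/3.4) = -23.69 dB → 65.7 dB SPL.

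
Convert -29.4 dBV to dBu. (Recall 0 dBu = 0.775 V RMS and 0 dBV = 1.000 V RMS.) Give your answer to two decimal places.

-27.19 dBu

The offset between the scales is 20·log₁₀(0.775/1.000) = −2.214 dB.
So dBu = -29.4 + 2.214 = -27.19 dBu.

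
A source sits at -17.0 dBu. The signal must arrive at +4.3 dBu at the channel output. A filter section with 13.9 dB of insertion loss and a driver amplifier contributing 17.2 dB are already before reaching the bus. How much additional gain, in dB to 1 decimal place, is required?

18.0 dB

The required make-up gain is the shortfall in the dB sum.
G = +4.3 − (-17.0) + 13.9 − 17.2 = 18.0 dB.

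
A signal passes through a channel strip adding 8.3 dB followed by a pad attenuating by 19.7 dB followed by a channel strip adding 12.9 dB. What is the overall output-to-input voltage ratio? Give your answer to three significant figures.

1.19

Net gain = 8.3 + (−19.7) + 12.9 = 1.5 dB.
Voltage ratio = 10^(1.5/20) = 1.19.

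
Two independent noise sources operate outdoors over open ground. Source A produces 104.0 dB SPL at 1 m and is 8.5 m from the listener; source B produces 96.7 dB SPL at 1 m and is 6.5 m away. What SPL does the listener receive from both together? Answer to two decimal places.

At the listener: L_A = 104.0 − 20·log₁₀(8.5) = 85.412 dB; L_B = 96.7 − 20·log₁₀(6.5) = 80.442 dB.
Combined: 10·log₁₀(10^(85.412/10)+10^(80.442/10)) = 86.61 dB SPL.

86.61 dB SPL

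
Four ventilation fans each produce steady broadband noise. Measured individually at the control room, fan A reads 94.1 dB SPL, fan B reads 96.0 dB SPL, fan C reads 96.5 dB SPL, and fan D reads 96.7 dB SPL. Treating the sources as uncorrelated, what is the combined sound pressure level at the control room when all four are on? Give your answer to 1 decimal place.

Incoherent sources sum as intensities:
L_total = 10·log₁₀(10^(94.1/10) + 10^(96.0/10) + 10^(96.5/10) + 10^(96.7/10)) = 10·log₁₀(15696000000) = 102.0 dB SPL.

102.0 dB SPL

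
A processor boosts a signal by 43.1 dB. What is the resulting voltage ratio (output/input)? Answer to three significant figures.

143

Voltage ratio = 10^(dB/20).
10^(43.1/20) = 10^(2.155) = 143.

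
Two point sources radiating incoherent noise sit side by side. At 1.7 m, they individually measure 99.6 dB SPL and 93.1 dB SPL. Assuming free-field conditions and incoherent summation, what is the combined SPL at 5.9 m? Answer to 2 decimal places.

89.67 dB SPL

Combined at 1.7 m: 10·log₁₀(10^(99.6/10)+10^(93.1/10)) = 100.477 dB SPL.
Then apply −20·log₁₀(5.9/1.7) = -10.808 dB → 89.67 dB SPL.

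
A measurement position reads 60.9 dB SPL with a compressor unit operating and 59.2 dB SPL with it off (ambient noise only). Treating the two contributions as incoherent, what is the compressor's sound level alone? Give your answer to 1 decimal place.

56.0 dB SPL

Background correction is a power subtraction:
L_src = 10·log₁₀(10^(60.9/10) − 10^(59.2/10)) = 10·log₁₀(398500) = 56.0 dB SPL.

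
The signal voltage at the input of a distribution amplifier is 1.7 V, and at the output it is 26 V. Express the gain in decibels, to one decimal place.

Voltage is an amplitude quantity, so gain = 20·log₁₀(V_out/V_in).
20·log₁₀(26/1.7) = 20·log₁₀(15.29) = 23.7 dB.

23.7 dB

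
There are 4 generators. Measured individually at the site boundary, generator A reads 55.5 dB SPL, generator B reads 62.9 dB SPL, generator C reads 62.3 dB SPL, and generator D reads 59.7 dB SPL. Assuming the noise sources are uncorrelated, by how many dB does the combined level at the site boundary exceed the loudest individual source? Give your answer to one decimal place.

Add the sources as powers (linear), then convert back to dB:
L_total = 10·log₁₀(10^(55.5/10) + 10^(62.9/10) + 10^(62.3/10) + 10^(59.7/10)) = 66.93 dB SPL.
Excess over the loudest (62.9 dB): 66.93 − 62.9 = 4.0 dB.

4.0 dB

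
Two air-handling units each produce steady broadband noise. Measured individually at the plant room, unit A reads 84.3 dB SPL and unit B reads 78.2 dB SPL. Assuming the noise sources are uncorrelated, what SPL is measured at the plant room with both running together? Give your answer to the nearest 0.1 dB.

85.3 dB SPL

Add the sources as powers (linear), then convert back to dB:
L_total = 10·log₁₀(10^(84.3/10) + 10^(78.2/10)) = 10·log₁₀(335200000) = 85.3 dB SPL.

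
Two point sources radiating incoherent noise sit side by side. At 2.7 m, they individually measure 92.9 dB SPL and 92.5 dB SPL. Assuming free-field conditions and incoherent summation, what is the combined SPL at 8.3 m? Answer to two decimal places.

Combined at 2.7 m: 10·log₁₀(10^(92.9/10)+10^(92.5/10)) = 95.715 dB SPL.
Then apply −20·log₁₀(8.3/2.7) = -9.754 dB → 85.96 dB SPL.

85.96 dB SPL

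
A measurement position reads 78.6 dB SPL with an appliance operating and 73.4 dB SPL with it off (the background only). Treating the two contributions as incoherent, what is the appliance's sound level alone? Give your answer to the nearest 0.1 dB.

77.0 dB SPL

Remove the background by subtracting linear intensities:
L_src = 10·log₁₀(10^(78.6/10) − 10^(73.4/10)) = 10·log₁₀(50570000) = 77.0 dB SPL.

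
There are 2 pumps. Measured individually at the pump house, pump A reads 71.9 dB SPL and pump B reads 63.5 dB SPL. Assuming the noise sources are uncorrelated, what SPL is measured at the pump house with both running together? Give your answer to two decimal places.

72.49 dB SPL

Add the sources as powers (linear), then convert back to dB:
L_total = 10·log₁₀(10^(71.9/10) + 10^(63.5/10)) = 10·log₁₀(17730000) = 72.49 dB SPL.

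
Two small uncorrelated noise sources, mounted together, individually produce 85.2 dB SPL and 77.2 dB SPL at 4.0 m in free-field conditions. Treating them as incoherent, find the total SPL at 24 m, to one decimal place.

Combined at 4.0 m: 10·log₁₀(10^(85.2/10)+10^(77.2/10)) = 85.84 dB SPL.
Then apply −20·log₁₀(24/4.0) = -15.56 dB → 70.3 dB SPL.

70.3 dB SPL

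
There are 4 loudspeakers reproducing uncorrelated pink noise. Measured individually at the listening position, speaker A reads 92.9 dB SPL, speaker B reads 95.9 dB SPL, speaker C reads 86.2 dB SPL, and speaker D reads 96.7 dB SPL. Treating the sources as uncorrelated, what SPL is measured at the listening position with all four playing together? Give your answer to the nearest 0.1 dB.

Add the sources as powers (linear), then convert back to dB:
L_total = 10·log₁₀(10^(92.9/10) + 10^(95.9/10) + 10^(86.2/10) + 10^(96.7/10)) = 10·log₁₀(10935000000) = 100.4 dB SPL.

100.4 dB SPL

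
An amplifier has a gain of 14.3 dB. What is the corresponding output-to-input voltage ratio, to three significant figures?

5.19

Voltage ratio = 10^(dB/20).
10^(14.3/20) = 10^(0.7150) = 5.19.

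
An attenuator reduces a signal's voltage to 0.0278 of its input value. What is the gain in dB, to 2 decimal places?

-31.12 dB

Voltage ratio → dB uses the 20·log₁₀ form:
20·log₁₀(0.0278) = -31.12 dB.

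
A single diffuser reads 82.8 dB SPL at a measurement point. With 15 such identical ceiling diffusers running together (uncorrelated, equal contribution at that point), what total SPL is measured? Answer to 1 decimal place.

94.6 dB SPL

15 equal incoherent sources raise the level by 10·log₁₀(15) = 11.76 dB.
L_total = 82.8 + 11.76 = 94.6 dB SPL.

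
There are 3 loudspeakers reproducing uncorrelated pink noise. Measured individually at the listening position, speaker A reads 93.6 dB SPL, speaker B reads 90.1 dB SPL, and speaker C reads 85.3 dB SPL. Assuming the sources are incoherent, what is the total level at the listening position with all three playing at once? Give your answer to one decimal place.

Uncorrelated sources add in intensity (power), not in dB.
L_total = 10·log₁₀(10^(93.6/10) + 10^(90.1/10) + 10^(85.3/10)) = 10·log₁₀(3653000000) = 95.6 dB SPL.

95.6 dB SPL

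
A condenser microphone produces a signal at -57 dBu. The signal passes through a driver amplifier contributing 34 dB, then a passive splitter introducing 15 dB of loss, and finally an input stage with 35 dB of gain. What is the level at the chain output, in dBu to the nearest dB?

Cascaded gains and losses add directly in dB.
-57 + 34 − 15 + 35 = -3 dBu.

-3 dBu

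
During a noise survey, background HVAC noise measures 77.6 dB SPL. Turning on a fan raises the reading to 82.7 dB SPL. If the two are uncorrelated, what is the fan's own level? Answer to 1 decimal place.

81.1 dB SPL

Subtract intensities: L_src = 10·log₁₀(10^(L_total/10) − 10^(L_bg/10)).
L_src = 10·log₁₀(10^(82.7/10) − 10^(77.6/10)) = 10·log₁₀(128700000) = 81.1 dB SPL.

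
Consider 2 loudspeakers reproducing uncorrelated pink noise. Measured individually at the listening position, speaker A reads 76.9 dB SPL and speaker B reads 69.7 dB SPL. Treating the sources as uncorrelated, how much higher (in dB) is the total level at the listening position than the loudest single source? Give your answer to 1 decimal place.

Add the sources as powers (linear), then convert back to dB:
L_total = 10·log₁₀(10^(76.9/10) + 10^(69.7/10)) = 77.66 dB SPL.
Excess over the loudest (76.9 dB): 77.66 − 76.9 = 0.8 dB.

0.8 dB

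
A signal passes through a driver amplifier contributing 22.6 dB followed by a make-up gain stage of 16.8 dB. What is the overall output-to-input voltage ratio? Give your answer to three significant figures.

93.3

Net gain = 22.6 + 16.8 = 39.4 dB.
Voltage ratio = 10^(39.4/20) = 93.3.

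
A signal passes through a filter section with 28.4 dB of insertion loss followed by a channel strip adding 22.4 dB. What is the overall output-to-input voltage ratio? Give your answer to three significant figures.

Net gain = (−28.4) + 22.4 = -6.0 dB.
Voltage ratio = 10^(-6.0/20) = 0.501.

0.501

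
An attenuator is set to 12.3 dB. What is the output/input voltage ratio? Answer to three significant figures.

Voltage ratio = 10^(dB/20).
10^(-12.3/20) = 10^(-0.6150) = 0.243.

0.243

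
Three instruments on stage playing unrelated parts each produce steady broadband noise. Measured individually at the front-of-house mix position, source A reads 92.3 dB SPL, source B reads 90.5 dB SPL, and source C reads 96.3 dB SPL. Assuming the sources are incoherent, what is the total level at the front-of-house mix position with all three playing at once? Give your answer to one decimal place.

98.5 dB SPL

Add the sources as powers (linear), then convert back to dB:
L_total = 10·log₁₀(10^(92.3/10) + 10^(90.5/10) + 10^(96.3/10)) = 10·log₁₀(7086000000) = 98.5 dB SPL.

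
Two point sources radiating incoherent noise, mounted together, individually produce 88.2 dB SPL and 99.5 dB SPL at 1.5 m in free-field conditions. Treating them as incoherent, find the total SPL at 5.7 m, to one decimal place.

Combined at 1.5 m: 10·log₁₀(10^(88.2/10)+10^(99.5/10)) = 99.81 dB SPL.
Then apply −20·log₁₀(5.7/1.5) = -11.60 dB → 88.2 dB SPL.

88.2 dB SPL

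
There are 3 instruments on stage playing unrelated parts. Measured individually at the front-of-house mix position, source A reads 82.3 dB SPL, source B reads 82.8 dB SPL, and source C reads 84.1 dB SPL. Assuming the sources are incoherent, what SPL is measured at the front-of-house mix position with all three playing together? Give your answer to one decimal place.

Add the sources as powers (linear), then convert back to dB:
L_total = 10·log₁₀(10^(82.3/10) + 10^(82.8/10) + 10^(84.1/10)) = 10·log₁₀(617400000) = 87.9 dB SPL.

87.9 dB SPL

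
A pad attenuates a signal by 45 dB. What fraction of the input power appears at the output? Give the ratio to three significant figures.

Power ratio = 10^(dB/10).
10^(-45/10) = 10^(-4.500) = 0.0000316.

0.0000316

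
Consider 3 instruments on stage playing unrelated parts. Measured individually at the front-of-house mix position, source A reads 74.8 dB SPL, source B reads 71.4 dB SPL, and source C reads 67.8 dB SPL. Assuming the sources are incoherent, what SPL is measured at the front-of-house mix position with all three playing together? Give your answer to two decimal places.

Add the sources as powers (linear), then convert back to dB:
L_total = 10·log₁₀(10^(74.8/10) + 10^(71.4/10) + 10^(67.8/10)) = 10·log₁₀(50030000) = 76.99 dB SPL.

76.99 dB SPL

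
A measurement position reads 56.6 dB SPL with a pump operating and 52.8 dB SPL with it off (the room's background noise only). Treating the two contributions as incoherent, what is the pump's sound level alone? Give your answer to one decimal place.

Subtract intensities: L_src = 10·log₁₀(10^(L_total/10) − 10^(L_bg/10)).
L_src = 10·log₁₀(10^(56.6/10) − 10^(52.8/10)) = 10·log₁₀(266500) = 54.3 dB SPL.

54.3 dB SPL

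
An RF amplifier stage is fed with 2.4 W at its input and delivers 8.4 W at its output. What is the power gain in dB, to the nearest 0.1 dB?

Power ratio → dB uses the 10·log₁₀ form:
10·log₁₀(8.4/2.4) = 10·log₁₀(3.500) = 5.4 dB.

5.4 dB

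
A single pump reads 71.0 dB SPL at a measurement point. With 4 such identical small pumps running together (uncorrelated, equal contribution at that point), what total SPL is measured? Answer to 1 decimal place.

4 equal incoherent sources raise the level by 10·log₁₀(4) = 6.02 dB.
L_total = 71.0 + 6.02 = 77.0 dB SPL.

77.0 dB SPL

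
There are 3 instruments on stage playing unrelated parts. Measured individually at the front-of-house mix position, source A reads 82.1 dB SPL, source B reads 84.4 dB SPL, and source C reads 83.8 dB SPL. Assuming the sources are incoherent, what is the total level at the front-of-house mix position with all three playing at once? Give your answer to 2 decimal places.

88.31 dB SPL

Incoherent sources sum as intensities:
L_total = 10·log₁₀(10^(82.1/10) + 10^(84.4/10) + 10^(83.8/10)) = 10·log₁₀(677500000) = 88.31 dB SPL.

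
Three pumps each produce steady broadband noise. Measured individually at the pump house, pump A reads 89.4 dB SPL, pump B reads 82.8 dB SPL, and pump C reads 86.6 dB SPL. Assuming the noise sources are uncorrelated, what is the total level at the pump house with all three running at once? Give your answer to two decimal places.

Uncorrelated sources add in intensity (power), not in dB.
L_total = 10·log₁₀(10^(89.4/10) + 10^(82.8/10) + 10^(86.6/10)) = 10·log₁₀(1519000000) = 91.81 dB SPL.

91.81 dB SPL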